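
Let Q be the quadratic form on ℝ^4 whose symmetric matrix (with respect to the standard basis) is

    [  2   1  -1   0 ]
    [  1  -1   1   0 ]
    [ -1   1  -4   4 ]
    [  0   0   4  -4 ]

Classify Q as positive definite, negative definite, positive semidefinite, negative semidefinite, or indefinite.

Applying the same elementary operations to the rows and columns of A produces a congruent diagonal matrix with entries 2, -3/2, -3, 4/3.
That gives 2 positive, 2 negative pivots.
Hence Q is indefinite.

indefinite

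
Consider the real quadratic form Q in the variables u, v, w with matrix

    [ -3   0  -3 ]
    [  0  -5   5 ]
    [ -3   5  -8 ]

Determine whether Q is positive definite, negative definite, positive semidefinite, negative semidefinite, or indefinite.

negative semidefinite

Congruent diagonalization of A (simultaneous row and column reduction) yields pivots -3, -5, 0.
That gives 2 negative, 1 zero pivots.
Hence Q is negative semidefinite.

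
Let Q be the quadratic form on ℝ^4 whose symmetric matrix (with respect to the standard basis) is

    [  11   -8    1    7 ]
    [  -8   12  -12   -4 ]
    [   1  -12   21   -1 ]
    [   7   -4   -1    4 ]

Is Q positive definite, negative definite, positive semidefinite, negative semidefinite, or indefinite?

Row-reducing A symmetrically gives the diagonal entries 11, 68/11, 6/17, -1.
Counting signs: 3 positive, 1 negative.
Hence Q is indefinite.

indefinite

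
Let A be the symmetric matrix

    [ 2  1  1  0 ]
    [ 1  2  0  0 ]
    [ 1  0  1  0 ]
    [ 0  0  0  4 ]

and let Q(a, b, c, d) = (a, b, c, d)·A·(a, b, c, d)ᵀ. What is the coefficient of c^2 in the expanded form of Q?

1

The coefficient of c^2 is the diagonal entry A[3,3] = 1.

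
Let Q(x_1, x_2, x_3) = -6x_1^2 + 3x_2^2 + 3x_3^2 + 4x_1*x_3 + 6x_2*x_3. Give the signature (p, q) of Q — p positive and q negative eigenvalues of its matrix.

The associated matrix is A = [[-6, 0, 2], [0, 3, 3], [2, 3, 3]].
Congruent diagonalization of A (simultaneous row and column reduction) yields pivots -6, 3, 2/3.
So there are 2 positive, 1 negative pivots.

(2, 1)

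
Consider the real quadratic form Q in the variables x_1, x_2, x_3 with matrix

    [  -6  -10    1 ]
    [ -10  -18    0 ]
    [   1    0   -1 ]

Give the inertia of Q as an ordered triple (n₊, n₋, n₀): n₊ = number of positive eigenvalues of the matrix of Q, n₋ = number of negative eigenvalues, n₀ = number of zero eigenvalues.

An LDLᵀ factorisation of A has diagonal entries -6, -4/3, 5/4.
Counting signs: 1 positive, 2 negative.

(1, 2, 0)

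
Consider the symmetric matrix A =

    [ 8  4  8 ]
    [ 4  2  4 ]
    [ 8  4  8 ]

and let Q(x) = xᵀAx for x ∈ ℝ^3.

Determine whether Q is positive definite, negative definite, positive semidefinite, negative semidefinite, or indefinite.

Symmetric row and column elimination reduces A to a congruent diagonal form with pivots 8, 0, 0.
So there are 1 positive, 2 zero pivots.
Hence Q is positive semidefinite.

positive semidefinite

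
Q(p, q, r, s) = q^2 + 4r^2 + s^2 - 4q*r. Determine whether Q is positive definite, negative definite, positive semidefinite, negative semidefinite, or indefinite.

positive semidefinite

Write A = [[0, 0, 0, 0], [0, 1, -2, 0], [0, -2, 4, 0], [0, 0, 0, 1]].
Symmetric row and column elimination reduces A to a congruent diagonal form with pivots 0, 1, 0, 1.
That gives 2 positive, 2 zero pivots.
Hence Q is positive semidefinite.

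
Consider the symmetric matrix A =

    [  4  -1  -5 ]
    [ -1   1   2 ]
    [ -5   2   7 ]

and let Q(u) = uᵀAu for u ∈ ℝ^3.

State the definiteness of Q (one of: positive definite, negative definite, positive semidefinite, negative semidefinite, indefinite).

positive semidefinite

Row-reducing A symmetrically gives the diagonal entries 4, 3/4, 0.
So there are 2 positive, 1 zero pivots.
Hence Q is positive semidefinite.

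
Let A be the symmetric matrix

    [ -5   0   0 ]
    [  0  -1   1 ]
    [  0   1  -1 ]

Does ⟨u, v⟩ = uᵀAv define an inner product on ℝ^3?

no

Symmetric row and column elimination reduces A to a congruent diagonal form with pivots -5, -1, 0.
That gives 2 negative, 1 zero pivots.
Hence Q is negative semidefinite.
⟨·,·⟩ is an inner product exactly when A is positive definite.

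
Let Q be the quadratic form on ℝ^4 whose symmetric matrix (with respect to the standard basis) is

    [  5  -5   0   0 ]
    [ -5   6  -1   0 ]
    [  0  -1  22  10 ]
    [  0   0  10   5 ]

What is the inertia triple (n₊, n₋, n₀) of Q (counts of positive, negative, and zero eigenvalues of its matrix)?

Applying the same elementary operations to the rows and columns of A produces a congruent diagonal matrix with entries 5, 1, 21, 5/21.
Counting signs: 4 positive.

(4, 0, 0)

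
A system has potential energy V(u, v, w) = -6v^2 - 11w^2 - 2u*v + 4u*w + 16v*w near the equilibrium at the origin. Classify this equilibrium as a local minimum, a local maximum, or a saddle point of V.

saddle point

The Hessian at the origin is H = [[0, -2, 4], [-2, -12, 16], [4, 16, -22]].
H is indefinite, so the origin is a saddle point.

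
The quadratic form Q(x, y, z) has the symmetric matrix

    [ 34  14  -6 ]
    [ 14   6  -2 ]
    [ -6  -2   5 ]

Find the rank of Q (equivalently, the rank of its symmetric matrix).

Row-reducing A symmetrically gives the diagonal entries 34, 4/17, 3.
That gives 3 positive pivots.
The rank is the number of nonzero pivots: 3.

3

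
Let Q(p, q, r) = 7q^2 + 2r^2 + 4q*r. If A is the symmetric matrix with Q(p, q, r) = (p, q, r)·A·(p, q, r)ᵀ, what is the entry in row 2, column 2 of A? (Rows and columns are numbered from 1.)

The coefficient of q^2 in Q is 7, and that is exactly A[2,2].

7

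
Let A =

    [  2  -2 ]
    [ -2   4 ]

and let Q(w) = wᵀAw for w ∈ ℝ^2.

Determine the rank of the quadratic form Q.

2

An LDLᵀ factorisation of A has diagonal entries 2, 2.
Counting signs: 2 positive.
The rank is the number of nonzero pivots: 2.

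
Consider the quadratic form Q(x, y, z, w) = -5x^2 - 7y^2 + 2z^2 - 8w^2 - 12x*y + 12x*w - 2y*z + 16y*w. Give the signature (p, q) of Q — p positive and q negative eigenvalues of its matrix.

(2, 2)

Write A = [[-5, -6, 0, 6], [-6, -7, -1, 8], [0, -1, 2, 0], [6, 8, 0, -8]].
Row-reducing A symmetrically gives the diagonal entries -5, 1/5, -3, 4/3.
That gives 2 positive, 2 negative pivots.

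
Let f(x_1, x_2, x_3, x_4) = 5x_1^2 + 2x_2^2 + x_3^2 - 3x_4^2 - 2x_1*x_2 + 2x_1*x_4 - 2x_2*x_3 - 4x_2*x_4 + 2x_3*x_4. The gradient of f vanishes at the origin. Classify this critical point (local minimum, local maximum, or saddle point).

The Hessian at the origin is H = [[10, -2, 0, 2], [-2, 4, -2, -4], [0, -2, 2, 2], [2, -4, 2, -6]].
Symmetric row and column elimination reduces H to a congruent diagonal form with pivots 10, 18/5, 8/9, -10.
That gives 3 positive, 1 negative pivots.
H is indefinite, so the origin is a saddle point.

saddle point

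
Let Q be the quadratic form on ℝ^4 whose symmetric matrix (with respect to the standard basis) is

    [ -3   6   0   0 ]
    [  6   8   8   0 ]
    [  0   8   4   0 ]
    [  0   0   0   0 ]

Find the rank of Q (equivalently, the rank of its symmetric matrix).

3

Row-reducing A symmetrically gives the diagonal entries -3, 20, 4/5, 0.
So there are 2 positive, 1 negative, 1 zero pivots.
The rank is the number of nonzero pivots: 3.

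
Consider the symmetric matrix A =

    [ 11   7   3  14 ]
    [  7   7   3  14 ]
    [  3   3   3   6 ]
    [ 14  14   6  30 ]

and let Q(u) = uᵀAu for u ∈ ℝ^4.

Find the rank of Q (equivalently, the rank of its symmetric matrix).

Row-reducing A symmetrically gives the diagonal entries 11, 28/11, 12/7, 2.
Counting signs: 4 positive.
The rank is the number of nonzero pivots: 4.

4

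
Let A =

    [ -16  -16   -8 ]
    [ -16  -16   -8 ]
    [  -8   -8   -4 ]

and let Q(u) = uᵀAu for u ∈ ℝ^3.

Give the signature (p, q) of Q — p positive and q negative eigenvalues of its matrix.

(0, 1)

Applying the same elementary operations to the rows and columns of A produces a congruent diagonal matrix with entries -16, 0, 0.
That gives 1 negative, 2 zero pivots.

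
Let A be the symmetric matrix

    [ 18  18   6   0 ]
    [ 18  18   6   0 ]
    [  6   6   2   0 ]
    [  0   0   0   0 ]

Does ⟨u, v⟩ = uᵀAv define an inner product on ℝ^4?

Symmetric row and column elimination reduces A to a congruent diagonal form with pivots 18, 0, 0, 0.
So there are 1 positive, 3 zero pivots.
Hence Q is positive semidefinite.
⟨·,·⟩ is an inner product exactly when A is positive definite.

no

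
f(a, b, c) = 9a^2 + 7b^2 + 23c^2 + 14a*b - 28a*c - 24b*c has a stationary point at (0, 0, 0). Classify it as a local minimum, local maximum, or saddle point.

The Hessian at the origin is H = [[18, 14, -28], [14, 14, -24], [-28, -24, 46]].
Congruent diagonalization of H (simultaneous row and column reduction) yields pivots 18, 28/9, 6/7.
So there are 3 positive pivots.
H is positive definite, so the origin is a strict local minimum.

local minimum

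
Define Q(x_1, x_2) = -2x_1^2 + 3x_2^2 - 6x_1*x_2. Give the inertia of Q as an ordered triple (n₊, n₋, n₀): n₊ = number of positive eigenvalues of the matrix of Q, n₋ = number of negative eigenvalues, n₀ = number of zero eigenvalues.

The symmetric matrix is A = [[-2, -3], [-3, 3]].
Row-reducing A symmetrically gives the diagonal entries -2, 15/2.
So there are 1 positive, 1 negative pivots.

(1, 1, 0)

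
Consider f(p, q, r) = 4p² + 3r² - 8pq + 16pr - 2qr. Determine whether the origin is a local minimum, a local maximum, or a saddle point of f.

saddle point

The Hessian at the origin is H = [[8, -8, 16], [-8, 0, -2], [16, -2, 6]].
Row-reducing H symmetrically gives the diagonal entries 8, -8, -3/2.
Counting signs: 1 positive, 2 negative.
H is indefinite, so the origin is a saddle point.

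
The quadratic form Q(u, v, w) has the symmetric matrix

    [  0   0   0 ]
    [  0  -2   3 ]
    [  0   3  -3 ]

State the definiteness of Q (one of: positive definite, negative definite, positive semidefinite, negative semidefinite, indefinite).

indefinite

Row-reducing A symmetrically gives the diagonal entries 0, -2, 3/2.
So there are 1 positive, 1 negative, 1 zero pivots.
Hence Q is indefinite.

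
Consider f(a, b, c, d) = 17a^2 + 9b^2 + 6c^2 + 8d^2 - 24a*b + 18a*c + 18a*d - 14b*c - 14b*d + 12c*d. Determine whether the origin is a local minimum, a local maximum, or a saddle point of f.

The Hessian at the origin is H = [[34, -24, 18, 18], [-24, 18, -14, -14], [18, -14, 12, 12], [18, -14, 12, 16]].
Applying the same elementary operations to the rows and columns of H produces a congruent diagonal matrix with entries 34, 18/17, 8/9, 4.
That gives 4 positive pivots.
H is positive definite, so the origin is a strict local minimum.

local minimum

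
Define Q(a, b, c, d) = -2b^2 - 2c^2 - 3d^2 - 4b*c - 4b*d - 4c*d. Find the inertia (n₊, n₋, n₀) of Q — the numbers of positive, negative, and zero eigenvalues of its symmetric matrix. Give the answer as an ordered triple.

The associated matrix is A = [[0, 0, 0, 0], [0, -2, -2, -2], [0, -2, -2, -2], [0, -2, -2, -3]].
Congruent diagonalization of A (simultaneous row and column reduction) yields pivots 0, -2, 0, -1.
Counting signs: 2 negative, 2 zero.

(0, 2, 2)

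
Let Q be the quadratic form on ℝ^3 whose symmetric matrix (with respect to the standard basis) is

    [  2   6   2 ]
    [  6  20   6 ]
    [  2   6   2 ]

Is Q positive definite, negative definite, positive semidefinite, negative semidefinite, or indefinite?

Congruent diagonalization of A (simultaneous row and column reduction) yields pivots 2, 2, 0.
So there are 2 positive, 1 zero pivots.
Hence Q is positive semidefinite.

positive semidefinite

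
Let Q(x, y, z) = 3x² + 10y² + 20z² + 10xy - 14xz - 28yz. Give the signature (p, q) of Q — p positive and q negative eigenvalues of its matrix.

(3, 0)

The associated matrix is A = [[3, 5, -7], [5, 10, -14], [-7, -14, 20]].
Symmetric row and column elimination reduces A to a congruent diagonal form with pivots 3, 5/3, 2/5.
So there are 3 positive pivots.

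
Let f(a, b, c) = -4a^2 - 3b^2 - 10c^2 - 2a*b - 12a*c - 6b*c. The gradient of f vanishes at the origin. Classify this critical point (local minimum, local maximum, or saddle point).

local maximum

The Hessian at the origin is H = [[-8, -2, -12], [-2, -6, -6], [-12, -6, -20]].
Applying the same elementary operations to the rows and columns of H produces a congruent diagonal matrix with entries -8, -11/2, -4/11.
Counting signs: 3 negative.
H is negative definite, so the origin is a strict local maximum.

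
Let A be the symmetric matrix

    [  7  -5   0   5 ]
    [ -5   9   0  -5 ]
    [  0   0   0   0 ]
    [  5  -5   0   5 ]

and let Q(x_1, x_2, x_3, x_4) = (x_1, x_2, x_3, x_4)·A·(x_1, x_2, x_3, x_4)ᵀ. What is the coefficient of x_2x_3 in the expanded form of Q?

0

The coefficient of x_2x_3 is A[2,3] + A[3,2] = 2·0 = 0.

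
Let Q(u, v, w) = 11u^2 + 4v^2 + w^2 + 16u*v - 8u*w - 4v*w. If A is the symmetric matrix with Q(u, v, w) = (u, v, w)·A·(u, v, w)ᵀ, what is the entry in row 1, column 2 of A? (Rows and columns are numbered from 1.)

The coefficient of u·v in Q is 16. For a symmetric A this equals A[1,2] + A[2,1] = 2·A[1,2].
So A[1,2] = 16/2 = 8.

8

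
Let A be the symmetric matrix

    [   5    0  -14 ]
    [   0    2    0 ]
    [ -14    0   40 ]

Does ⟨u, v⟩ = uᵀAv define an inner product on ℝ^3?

Leading principal minors: Δ_1 = 5, Δ_2 = 10, Δ_3 = 8.
All leading principal minors are positive, so by Sylvester's criterion Q is positive definite.
⟨·,·⟩ is an inner product exactly when A is positive definite.

yes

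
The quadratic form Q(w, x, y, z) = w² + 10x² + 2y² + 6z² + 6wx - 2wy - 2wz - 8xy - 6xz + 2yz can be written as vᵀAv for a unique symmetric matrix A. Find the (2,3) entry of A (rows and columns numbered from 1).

-4

The coefficient of x·y in Q is -8. For a symmetric A this equals A[2,3] + A[3,2] = 2·A[2,3].
So A[2,3] = -8/2 = -4.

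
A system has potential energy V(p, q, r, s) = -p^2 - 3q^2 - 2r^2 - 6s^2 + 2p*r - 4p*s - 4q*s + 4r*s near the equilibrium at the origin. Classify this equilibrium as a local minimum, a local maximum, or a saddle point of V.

The Hessian at the origin is H = [[-2, 0, 2, -4], [0, -6, 0, -4], [2, 0, -4, 4], [-4, -4, 4, -12]].
Congruent diagonalization of H (simultaneous row and column reduction) yields pivots -2, -6, -2, -4/3.
That gives 4 negative pivots.
H is negative definite, so the origin is a strict local maximum.

local maximum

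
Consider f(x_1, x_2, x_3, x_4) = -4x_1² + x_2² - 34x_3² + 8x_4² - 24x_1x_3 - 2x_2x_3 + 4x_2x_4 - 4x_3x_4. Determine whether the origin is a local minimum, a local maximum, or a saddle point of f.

saddle point

The Hessian at the origin is H = [[-8, 0, -24, 0], [0, 2, -2, 4], [-24, -2, -68, -4], [0, 4, -4, 16]].
Symmetric row and column elimination reduces H to a congruent diagonal form with pivots -8, 2, 2, 8.
Counting signs: 3 positive, 1 negative.
H is indefinite, so the origin is a saddle point.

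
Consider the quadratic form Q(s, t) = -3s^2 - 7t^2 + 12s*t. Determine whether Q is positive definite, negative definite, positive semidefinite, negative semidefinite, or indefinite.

indefinite

The symmetric matrix of Q is [[-3, 6], [6, -7]].
For the 2×2 matrix [[-3, 6], [6, -7]]: det = -3·-7 − (6)² = -15, trace = -10.
det < 0 so the eigenvalues have opposite signs; the form is indefinite.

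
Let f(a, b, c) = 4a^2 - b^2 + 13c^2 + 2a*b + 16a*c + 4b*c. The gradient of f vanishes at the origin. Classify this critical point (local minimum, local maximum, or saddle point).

saddle point

The Hessian at the origin is H = [[8, 2, 16], [2, -2, 4], [16, 4, 26]].
Symmetric row and column elimination reduces H to a congruent diagonal form with pivots 8, -5/2, -6.
Counting signs: 1 positive, 2 negative.
H is indefinite, so the origin is a saddle point.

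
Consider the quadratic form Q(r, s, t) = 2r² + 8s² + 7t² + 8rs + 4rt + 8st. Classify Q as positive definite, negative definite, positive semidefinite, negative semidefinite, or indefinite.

positive semidefinite

Write A = [[2, 4, 2], [4, 8, 4], [2, 4, 7]].
Symmetric row and column elimination reduces A to a congruent diagonal form with pivots 2, 0, 5.
Counting signs: 2 positive, 1 zero.
Hence Q is positive semidefinite.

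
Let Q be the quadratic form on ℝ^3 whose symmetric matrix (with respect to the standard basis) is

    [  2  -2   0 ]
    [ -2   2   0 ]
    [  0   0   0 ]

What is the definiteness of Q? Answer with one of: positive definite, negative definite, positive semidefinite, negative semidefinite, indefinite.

Congruent diagonalization of A (simultaneous row and column reduction) yields pivots 2, 0, 0.
Counting signs: 1 positive, 2 zero.
Hence Q is positive semidefinite.

positive semidefinite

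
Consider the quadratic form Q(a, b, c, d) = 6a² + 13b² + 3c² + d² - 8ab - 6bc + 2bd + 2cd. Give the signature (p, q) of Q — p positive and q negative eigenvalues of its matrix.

(4, 0)

The symmetric matrix is A = [[6, -4, 0, 0], [-4, 13, -3, 1], [0, -3, 3, 1], [0, 1, 1, 1]].
Symmetric row and column elimination reduces A to a congruent diagonal form with pivots 6, 31/3, 66/31, 4/33.
That gives 4 positive pivots.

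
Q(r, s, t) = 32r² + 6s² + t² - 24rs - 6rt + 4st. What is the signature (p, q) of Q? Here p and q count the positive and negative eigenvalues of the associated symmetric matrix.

(3, 0)

The symmetric matrix is A = [[32, -12, -3], [-12, 6, 2], [-3, 2, 1]].
Row-reducing A symmetrically gives the diagonal entries 32, 3/2, 5/24.
So there are 3 positive pivots.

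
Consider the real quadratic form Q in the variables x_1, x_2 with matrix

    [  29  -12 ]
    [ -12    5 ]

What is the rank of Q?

Applying the same elementary operations to the rows and columns of A produces a congruent diagonal matrix with entries 29, 1/29.
So there are 2 positive pivots.
The rank is the number of nonzero pivots: 2.

2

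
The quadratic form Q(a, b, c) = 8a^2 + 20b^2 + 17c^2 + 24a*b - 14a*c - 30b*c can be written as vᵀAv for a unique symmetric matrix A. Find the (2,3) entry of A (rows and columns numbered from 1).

-15

The coefficient of b·c in Q is -30. For a symmetric A this equals A[2,3] + A[3,2] = 2·A[2,3].
So A[2,3] = -30/2 = -15.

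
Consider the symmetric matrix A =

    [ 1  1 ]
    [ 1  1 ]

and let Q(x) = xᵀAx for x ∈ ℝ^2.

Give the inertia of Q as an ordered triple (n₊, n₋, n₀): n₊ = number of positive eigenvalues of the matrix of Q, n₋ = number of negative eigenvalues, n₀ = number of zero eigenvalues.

(1, 0, 1)

Symmetric row and column elimination reduces A to a congruent diagonal form with pivots 1, 0.
That gives 1 positive, 1 zero pivots.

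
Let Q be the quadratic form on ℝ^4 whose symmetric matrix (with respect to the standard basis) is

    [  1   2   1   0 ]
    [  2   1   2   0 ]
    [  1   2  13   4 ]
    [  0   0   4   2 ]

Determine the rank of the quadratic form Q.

An LDLᵀ factorisation of A has diagonal entries 1, -3, 12, 2/3.
So there are 3 positive, 1 negative pivots.
The rank is the number of nonzero pivots: 4.

4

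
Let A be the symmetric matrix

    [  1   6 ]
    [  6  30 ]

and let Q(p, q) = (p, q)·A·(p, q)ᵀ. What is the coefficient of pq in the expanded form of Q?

The coefficient of pq is A[1,2] + A[2,1] = 2·6 = 12.

12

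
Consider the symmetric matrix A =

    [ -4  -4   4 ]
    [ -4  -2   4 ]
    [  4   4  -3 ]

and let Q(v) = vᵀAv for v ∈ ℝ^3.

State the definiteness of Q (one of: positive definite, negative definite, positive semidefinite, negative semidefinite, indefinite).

Row-reducing A symmetrically gives the diagonal entries -4, 2, 1.
Counting signs: 2 positive, 1 negative.
Hence Q is indefinite.

indefinite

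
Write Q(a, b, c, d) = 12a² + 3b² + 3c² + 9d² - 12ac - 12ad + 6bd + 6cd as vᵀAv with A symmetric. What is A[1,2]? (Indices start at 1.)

0

The coefficient of a·b in Q is 0. For a symmetric A this equals A[1,2] + A[2,1] = 2·A[1,2].
So A[1,2] = 0/2 = 0.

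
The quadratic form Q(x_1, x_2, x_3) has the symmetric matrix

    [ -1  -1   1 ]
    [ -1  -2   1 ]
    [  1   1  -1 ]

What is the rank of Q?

2

Row-reducing A symmetrically gives the diagonal entries -1, -1, 0.
That gives 2 negative, 1 zero pivots.
The rank is the number of nonzero pivots: 2.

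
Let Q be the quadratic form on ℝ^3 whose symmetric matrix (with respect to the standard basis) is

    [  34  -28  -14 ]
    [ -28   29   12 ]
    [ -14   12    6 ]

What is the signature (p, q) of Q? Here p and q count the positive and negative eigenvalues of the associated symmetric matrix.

Congruent diagonalization of A (simultaneous row and column reduction) yields pivots 34, 101/17, 20/101.
So there are 3 positive pivots.

(3, 0)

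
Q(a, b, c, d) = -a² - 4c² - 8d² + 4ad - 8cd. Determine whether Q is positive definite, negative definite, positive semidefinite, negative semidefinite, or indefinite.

The associated matrix is A = [[-1, 0, 0, 2], [0, 0, 0, 0], [0, 0, -4, -4], [2, 0, -4, -8]].
Symmetric row and column elimination reduces A to a congruent diagonal form with pivots -1, 0, -4, 0.
Counting signs: 2 negative, 2 zero.
Hence Q is negative semidefinite.

negative semidefinite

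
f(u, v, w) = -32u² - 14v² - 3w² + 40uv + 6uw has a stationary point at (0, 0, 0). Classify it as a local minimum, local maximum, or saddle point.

The Hessian at the origin is H = [[-64, 40, 6], [40, -28, 0], [6, 0, -6]].
Row-reducing H symmetrically gives the diagonal entries -64, -3, -3/4.
So there are 3 negative pivots.
H is negative definite, so the origin is a strict local maximum.

local maximum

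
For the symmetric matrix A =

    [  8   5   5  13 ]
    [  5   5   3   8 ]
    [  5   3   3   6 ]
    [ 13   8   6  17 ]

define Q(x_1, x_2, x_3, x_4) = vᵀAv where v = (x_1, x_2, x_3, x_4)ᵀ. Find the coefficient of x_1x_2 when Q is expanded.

The coefficient of x_1x_2 is A[1,2] + A[2,1] = 2·5 = 10.

10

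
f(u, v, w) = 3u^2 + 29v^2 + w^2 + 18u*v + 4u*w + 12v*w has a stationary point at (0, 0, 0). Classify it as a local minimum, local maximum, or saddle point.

saddle point

The Hessian at the origin is H = [[6, 18, 4], [18, 58, 12], [4, 12, 2]].
Applying the same elementary operations to the rows and columns of H produces a congruent diagonal matrix with entries 6, 4, -2/3.
So there are 2 positive, 1 negative pivots.
H is indefinite, so the origin is a saddle point.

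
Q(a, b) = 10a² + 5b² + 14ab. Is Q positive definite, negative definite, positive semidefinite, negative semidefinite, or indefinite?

positive definite

The symmetric matrix of Q is A = [[10, 7], [7, 5]].
Leading principal minors: Δ_1 = 10, Δ_2 = 1.
All leading principal minors are positive, so by Sylvester's criterion Q is positive definite.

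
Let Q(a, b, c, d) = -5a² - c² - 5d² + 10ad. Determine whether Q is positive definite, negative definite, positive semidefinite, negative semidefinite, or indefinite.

The associated matrix is A = [[-5, 0, 0, 5], [0, 0, 0, 0], [0, 0, -1, 0], [5, 0, 0, -5]].
Symmetric row and column elimination reduces A to a congruent diagonal form with pivots -5, 0, -1, 0.
So there are 2 negative, 2 zero pivots.
Hence Q is negative semidefinite.

negative semidefinite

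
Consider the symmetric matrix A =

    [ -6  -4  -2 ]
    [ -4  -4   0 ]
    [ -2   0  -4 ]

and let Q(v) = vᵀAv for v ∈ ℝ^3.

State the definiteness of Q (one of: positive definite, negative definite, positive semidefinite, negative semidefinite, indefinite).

negative definite

Leading principal minors: Δ_1 = -6, Δ_2 = 8, Δ_3 = -16.
The signs alternate starting with Δ_1 < 0, so by Sylvester's criterion Q is negative definite.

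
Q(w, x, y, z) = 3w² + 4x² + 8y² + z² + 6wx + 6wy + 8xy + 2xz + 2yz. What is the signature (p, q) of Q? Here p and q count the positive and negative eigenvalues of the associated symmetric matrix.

The symmetric matrix is A = [[3, 3, 3, 0], [3, 4, 4, 1], [3, 4, 8, 1], [0, 1, 1, 1]].
Applying the same elementary operations to the rows and columns of A produces a congruent diagonal matrix with entries 3, 1, 4, 0.
So there are 3 positive, 1 zero pivots.

(3, 0)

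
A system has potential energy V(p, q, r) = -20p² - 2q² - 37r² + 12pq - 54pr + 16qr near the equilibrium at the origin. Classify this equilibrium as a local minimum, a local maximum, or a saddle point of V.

local maximum

The Hessian at the origin is H = [[-40, 12, -54], [12, -4, 16], [-54, 16, -74]].
Applying the same elementary operations to the rows and columns of H produces a congruent diagonal matrix with entries -40, -2/5, -1.
Counting signs: 3 negative.
H is negative definite, so the origin is a strict local maximum.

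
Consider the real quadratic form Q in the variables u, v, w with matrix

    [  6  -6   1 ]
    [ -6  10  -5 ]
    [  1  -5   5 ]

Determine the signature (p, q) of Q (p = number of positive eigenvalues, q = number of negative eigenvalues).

(3, 0)

Symmetric row and column elimination reduces A to a congruent diagonal form with pivots 6, 4, 5/6.
Counting signs: 3 positive.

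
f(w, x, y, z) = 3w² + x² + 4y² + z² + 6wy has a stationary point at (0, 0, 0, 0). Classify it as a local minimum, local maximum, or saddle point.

local minimum

The Hessian at the origin is H = [[6, 0, 6, 0], [0, 2, 0, 0], [6, 0, 8, 0], [0, 0, 0, 2]].
Congruent diagonalization of H (simultaneous row and column reduction) yields pivots 6, 2, 2, 2.
That gives 4 positive pivots.
H is positive definite, so the origin is a strict local minimum.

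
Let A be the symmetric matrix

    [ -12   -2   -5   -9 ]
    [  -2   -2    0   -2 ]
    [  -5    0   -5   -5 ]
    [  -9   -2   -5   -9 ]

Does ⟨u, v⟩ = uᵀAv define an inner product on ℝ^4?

Congruent diagonalization of A (simultaneous row and column reduction) yields pivots -12, -5/3, -5/2, -6/5.
Counting signs: 4 negative.
Hence Q is negative definite.
⟨·,·⟩ is an inner product exactly when A is positive definite.

no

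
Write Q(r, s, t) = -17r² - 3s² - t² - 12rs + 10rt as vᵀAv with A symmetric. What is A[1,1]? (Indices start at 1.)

The coefficient of r² in Q is -17, and that is exactly A[1,1].

-17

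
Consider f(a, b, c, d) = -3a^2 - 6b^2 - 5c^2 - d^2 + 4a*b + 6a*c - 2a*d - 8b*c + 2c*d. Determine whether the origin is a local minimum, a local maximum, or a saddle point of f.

local maximum

The Hessian at the origin is H = [[-6, 4, 6, -2], [4, -12, -8, 0], [6, -8, -10, 2], [-2, 0, 2, -2]].
Symmetric row and column elimination reduces H to a congruent diagonal form with pivots -6, -28/3, -16/7, -1.
That gives 4 negative pivots.
H is negative definite, so the origin is a strict local maximum.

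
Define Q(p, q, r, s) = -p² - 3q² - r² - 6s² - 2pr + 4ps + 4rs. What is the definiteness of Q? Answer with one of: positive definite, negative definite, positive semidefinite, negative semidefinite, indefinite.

The associated matrix is A = [[-1, 0, -1, 2], [0, -3, 0, 0], [-1, 0, -1, 2], [2, 0, 2, -6]].
Congruent diagonalization of A (simultaneous row and column reduction) yields pivots -1, -3, 0, -2.
Counting signs: 3 negative, 1 zero.
Hence Q is negative semidefinite.

negative semidefinite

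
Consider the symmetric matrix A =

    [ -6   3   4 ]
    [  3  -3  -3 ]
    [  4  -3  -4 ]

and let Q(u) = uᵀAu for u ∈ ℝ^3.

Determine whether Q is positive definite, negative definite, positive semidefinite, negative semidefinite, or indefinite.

negative definite

Leading principal minors: Δ_1 = -6, Δ_2 = 9, Δ_3 = -6.
The signs alternate starting with Δ_1 < 0, so by Sylvester's criterion Q is negative definite.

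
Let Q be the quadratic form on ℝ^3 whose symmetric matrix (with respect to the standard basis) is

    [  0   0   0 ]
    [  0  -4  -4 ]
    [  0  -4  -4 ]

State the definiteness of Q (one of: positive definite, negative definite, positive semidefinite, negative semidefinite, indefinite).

negative semidefinite

Applying the same elementary operations to the rows and columns of A produces a congruent diagonal matrix with entries 0, -4, 0.
That gives 1 negative, 2 zero pivots.
Hence Q is negative semidefinite.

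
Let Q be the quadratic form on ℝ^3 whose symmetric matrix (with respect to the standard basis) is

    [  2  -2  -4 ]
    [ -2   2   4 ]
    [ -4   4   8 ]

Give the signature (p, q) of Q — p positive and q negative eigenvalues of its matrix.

(1, 0)

Row-reducing A symmetrically gives the diagonal entries 2, 0, 0.
So there are 1 positive, 2 zero pivots.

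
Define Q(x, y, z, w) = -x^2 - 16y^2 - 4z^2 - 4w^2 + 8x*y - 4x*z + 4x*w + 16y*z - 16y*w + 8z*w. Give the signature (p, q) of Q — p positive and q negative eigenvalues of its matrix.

(0, 1)

The associated matrix is A = [[-1, 4, -2, 2], [4, -16, 8, -8], [-2, 8, -4, 4], [2, -8, 4, -4]].
Row-reducing A symmetrically gives the diagonal entries -1, 0, 0, 0.
So there are 1 negative, 3 zero pivots.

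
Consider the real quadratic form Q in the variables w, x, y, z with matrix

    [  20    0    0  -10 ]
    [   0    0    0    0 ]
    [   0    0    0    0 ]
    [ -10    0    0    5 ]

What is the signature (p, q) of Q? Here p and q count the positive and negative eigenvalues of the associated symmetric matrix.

Applying the same elementary operations to the rows and columns of A produces a congruent diagonal matrix with entries 20, 0, 0, 0.
So there are 1 positive, 3 zero pivots.

(1, 0)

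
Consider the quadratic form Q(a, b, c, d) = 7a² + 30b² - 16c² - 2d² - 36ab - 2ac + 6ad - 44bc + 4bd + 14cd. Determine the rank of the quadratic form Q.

4

The associated matrix is A = [[7, -18, -1, 3], [-18, 30, -22, 2], [-1, -22, -16, 7], [3, 2, 7, -2]].
Applying the same elementary operations to the rows and columns of A produces a congruent diagonal matrix with entries 7, -114/7, 1193/57, 15/1193.
Counting signs: 3 positive, 1 negative.
The rank is the number of nonzero pivots: 4.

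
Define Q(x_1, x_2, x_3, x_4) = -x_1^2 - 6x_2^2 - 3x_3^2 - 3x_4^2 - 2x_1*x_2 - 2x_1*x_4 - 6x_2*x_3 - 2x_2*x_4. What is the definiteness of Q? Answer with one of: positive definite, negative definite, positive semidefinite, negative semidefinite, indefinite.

The symmetric matrix of Q is A = [[-1, -1, 0, -1], [-1, -6, -3, -1], [0, -3, -3, 0], [-1, -1, 0, -3]].
Leading principal minors: Δ_1 = -1, Δ_2 = 5, Δ_3 = -6, Δ_4 = 12.
The signs alternate starting with Δ_1 < 0, so by Sylvester's criterion Q is negative definite.

negative definite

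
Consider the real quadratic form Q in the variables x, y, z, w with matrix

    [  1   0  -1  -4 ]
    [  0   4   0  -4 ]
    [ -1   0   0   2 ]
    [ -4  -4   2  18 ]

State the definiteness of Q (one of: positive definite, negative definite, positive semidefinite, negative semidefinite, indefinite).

indefinite

Congruent diagonalization of A (simultaneous row and column reduction) yields pivots 1, 4, -1, 2.
That gives 3 positive, 1 negative pivots.
Hence Q is indefinite.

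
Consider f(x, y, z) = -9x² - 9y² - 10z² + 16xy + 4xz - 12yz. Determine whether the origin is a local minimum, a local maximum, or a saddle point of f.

The Hessian at the origin is H = [[-18, 16, 4], [16, -18, -12], [4, -12, -20]].
An LDLᵀ factorisation of H has diagonal entries -18, -34/9, -4/17.
So there are 3 negative pivots.
H is negative definite, so the origin is a strict local maximum.

local maximum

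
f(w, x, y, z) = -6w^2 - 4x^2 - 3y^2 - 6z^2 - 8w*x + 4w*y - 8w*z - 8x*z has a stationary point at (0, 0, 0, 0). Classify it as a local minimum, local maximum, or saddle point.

The Hessian at the origin is H = [[-12, -8, 4, -8], [-8, -8, 0, -8], [4, 0, -6, 0], [-8, -8, 0, -12]].
Symmetric row and column elimination reduces H to a congruent diagonal form with pivots -12, -8/3, -2, -4.
Counting signs: 4 negative.
H is negative definite, so the origin is a strict local maximum.

local maximum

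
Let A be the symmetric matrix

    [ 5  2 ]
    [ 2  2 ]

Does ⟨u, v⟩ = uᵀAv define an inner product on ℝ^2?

yes

For the 2×2 matrix [[5, 2], [2, 2]]: det = 5·2 − (2)² = 6, trace = 7.
det > 0 so both eigenvalues share the sign of the trace; trace = 7 > 0 ⇒ both positive.
⟨·,·⟩ is an inner product exactly when A is positive definite.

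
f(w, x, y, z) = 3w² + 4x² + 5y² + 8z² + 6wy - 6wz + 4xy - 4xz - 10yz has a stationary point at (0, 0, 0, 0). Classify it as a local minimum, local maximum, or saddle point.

local minimum

The Hessian at the origin is H = [[6, 0, 6, -6], [0, 8, 4, -4], [6, 4, 10, -10], [-6, -4, -10, 16]].
Applying the same elementary operations to the rows and columns of H produces a congruent diagonal matrix with entries 6, 8, 2, 6.
Counting signs: 4 positive.
H is positive definite, so the origin is a strict local minimum.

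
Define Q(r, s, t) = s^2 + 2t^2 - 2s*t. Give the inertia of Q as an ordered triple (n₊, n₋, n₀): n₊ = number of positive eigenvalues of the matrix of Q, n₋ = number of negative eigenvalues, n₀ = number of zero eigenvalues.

(2, 0, 1)

Write A = [[0, 0, 0], [0, 1, -1], [0, -1, 2]].
Congruent diagonalization of A (simultaneous row and column reduction) yields pivots 0, 1, 1.
That gives 2 positive, 1 zero pivots.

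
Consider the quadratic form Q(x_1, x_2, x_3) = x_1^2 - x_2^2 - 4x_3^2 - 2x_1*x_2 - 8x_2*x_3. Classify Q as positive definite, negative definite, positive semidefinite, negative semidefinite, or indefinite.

indefinite

The symmetric matrix is A = [[1, -1, 0], [-1, -1, -4], [0, -4, -4]].
Symmetric row and column elimination reduces A to a congruent diagonal form with pivots 1, -2, 4.
So there are 2 positive, 1 negative pivots.
Hence Q is indefinite.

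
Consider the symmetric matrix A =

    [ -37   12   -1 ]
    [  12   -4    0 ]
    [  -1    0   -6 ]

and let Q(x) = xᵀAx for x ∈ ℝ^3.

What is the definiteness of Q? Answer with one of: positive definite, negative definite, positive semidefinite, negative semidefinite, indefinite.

negative definite

Leading principal minors: Δ_1 = -37, Δ_2 = 4, Δ_3 = -20.
The signs alternate starting with Δ_1 < 0, so by Sylvester's criterion Q is negative definite.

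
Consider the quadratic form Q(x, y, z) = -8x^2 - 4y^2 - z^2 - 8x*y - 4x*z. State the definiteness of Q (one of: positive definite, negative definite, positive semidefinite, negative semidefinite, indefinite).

Write A = [[-8, -4, -2], [-4, -4, 0], [-2, 0, -1]].
Applying the same elementary operations to the rows and columns of A produces a congruent diagonal matrix with entries -8, -2, 0.
So there are 2 negative, 1 zero pivots.
Hence Q is negative semidefinite.

negative semidefinite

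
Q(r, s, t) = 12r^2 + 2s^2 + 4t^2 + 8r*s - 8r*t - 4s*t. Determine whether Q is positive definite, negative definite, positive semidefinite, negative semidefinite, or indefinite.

The symmetric matrix of Q is A = [[12, 4, -4], [4, 2, -2], [-4, -2, 4]].
Leading principal minors: Δ_1 = 12, Δ_2 = 8, Δ_3 = 16.
All leading principal minors are positive, so by Sylvester's criterion Q is positive definite.

positive definite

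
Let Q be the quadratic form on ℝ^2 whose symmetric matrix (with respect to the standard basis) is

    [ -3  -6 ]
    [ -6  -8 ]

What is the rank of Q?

2

An LDLᵀ factorisation of A has diagonal entries -3, 4.
Counting signs: 1 positive, 1 negative.
The rank is the number of nonzero pivots: 2.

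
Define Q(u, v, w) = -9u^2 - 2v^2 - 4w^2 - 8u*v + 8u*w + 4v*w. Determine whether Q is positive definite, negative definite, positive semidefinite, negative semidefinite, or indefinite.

negative definite

The associated matrix is A = [[-9, -4, 4], [-4, -2, 2], [4, 2, -4]].
Row-reducing A symmetrically gives the diagonal entries -9, -2/9, -2.
That gives 3 negative pivots.
Hence Q is negative definite.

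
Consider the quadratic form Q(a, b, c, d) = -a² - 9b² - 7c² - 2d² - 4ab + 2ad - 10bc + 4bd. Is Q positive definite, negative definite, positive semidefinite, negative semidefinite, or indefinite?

negative definite

The symmetric matrix is A = [[-1, -2, 0, 1], [-2, -9, -5, 2], [0, -5, -7, 0], [1, 2, 0, -2]].
Applying the same elementary operations to the rows and columns of A produces a congruent diagonal matrix with entries -1, -5, -2, -1.
That gives 4 negative pivots.
Hence Q is negative definite.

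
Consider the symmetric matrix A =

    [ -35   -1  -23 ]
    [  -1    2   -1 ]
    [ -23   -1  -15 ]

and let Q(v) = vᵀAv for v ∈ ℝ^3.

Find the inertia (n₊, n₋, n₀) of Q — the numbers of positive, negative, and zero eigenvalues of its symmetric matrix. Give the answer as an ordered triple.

(2, 1, 0)

Row-reducing A symmetrically gives the diagonal entries -35, 71/35, 4/71.
That gives 2 positive, 1 negative pivots.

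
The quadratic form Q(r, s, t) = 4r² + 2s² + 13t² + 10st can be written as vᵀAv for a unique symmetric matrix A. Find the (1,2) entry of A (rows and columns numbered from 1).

The coefficient of r·s in Q is 0. For a symmetric A this equals A[1,2] + A[2,1] = 2·A[1,2].
So A[1,2] = 0/2 = 0.

0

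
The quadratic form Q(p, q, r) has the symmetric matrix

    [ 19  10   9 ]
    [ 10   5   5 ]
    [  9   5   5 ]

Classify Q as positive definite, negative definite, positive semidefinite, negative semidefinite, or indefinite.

Row-reducing A symmetrically gives the diagonal entries 19, -5/19, 1.
That gives 2 positive, 1 negative pivots.
Hence Q is indefinite.

indefinite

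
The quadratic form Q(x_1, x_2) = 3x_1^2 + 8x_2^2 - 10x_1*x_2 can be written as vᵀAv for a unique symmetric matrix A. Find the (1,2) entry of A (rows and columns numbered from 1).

-5

The coefficient of x_1·x_2 in Q is -10. For a symmetric A this equals A[1,2] + A[2,1] = 2·A[1,2].
So A[1,2] = -10/2 = -5.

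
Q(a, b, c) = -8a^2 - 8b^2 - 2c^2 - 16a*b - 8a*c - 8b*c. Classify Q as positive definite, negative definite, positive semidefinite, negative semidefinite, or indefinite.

The associated matrix is A = [[-8, -8, -4], [-8, -8, -4], [-4, -4, -2]].
Congruent diagonalization of A (simultaneous row and column reduction) yields pivots -8, 0, 0.
That gives 1 negative, 2 zero pivots.
Hence Q is negative semidefinite.

negative semidefinite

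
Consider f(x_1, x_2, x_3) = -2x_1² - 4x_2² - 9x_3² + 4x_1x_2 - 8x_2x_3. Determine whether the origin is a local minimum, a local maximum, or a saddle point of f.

local maximum

The Hessian at the origin is H = [[-4, 4, 0], [4, -8, -8], [0, -8, -18]].
Symmetric row and column elimination reduces H to a congruent diagonal form with pivots -4, -4, -2.
So there are 3 negative pivots.
H is negative definite, so the origin is a strict local maximum.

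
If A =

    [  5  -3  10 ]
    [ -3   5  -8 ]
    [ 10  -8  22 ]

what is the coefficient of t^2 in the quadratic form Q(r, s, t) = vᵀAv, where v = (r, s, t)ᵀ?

22

The coefficient of t^2 is the diagonal entry A[3,3] = 22.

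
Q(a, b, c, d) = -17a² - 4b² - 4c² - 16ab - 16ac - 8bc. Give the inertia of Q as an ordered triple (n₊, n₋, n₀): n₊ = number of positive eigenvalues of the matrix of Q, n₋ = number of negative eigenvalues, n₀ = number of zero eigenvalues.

(0, 2, 2)

Write A = [[-17, -8, -8, 0], [-8, -4, -4, 0], [-8, -4, -4, 0], [0, 0, 0, 0]].
Row-reducing A symmetrically gives the diagonal entries -17, -4/17, 0, 0.
Counting signs: 2 negative, 2 zero.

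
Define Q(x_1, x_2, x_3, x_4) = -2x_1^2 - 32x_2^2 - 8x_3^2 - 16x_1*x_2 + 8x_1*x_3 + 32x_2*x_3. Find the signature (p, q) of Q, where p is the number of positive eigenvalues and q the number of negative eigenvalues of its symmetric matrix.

(0, 1)

Write A = [[-2, -8, 4, 0], [-8, -32, 16, 0], [4, 16, -8, 0], [0, 0, 0, 0]].
Row-reducing A symmetrically gives the diagonal entries -2, 0, 0, 0.
Counting signs: 1 negative, 3 zero.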